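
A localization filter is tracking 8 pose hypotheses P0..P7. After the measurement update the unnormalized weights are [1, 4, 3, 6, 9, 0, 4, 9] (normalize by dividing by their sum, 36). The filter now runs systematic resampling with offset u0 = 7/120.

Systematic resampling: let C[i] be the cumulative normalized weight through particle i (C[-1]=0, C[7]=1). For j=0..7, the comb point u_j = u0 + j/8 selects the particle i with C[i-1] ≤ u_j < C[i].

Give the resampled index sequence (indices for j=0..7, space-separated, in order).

1 2 3 4 4 6 7 7

C = [1/36, 5/36, 2/9, 7/18, 23/36, 23/36, 3/4, 1]
j=0: u_0=7/120 ∈ [1/36, 5/36) → index 1
j=1: u_1=11/60 ∈ [5/36, 2/9) → index 2
j=2: u_2=37/120 ∈ [2/9, 7/18) → index 3
j=3: u_3=13/30 ∈ [7/18, 23/36) → index 4
j=4: u_4=67/120 ∈ [7/18, 23/36) → index 4
j=5: u_5=41/60 ∈ [23/36, 3/4) → index 6
j=6: u_6=97/120 ∈ [3/4, 1) → index 7
j=7: u_7=14/15 ∈ [3/4, 1) → index 7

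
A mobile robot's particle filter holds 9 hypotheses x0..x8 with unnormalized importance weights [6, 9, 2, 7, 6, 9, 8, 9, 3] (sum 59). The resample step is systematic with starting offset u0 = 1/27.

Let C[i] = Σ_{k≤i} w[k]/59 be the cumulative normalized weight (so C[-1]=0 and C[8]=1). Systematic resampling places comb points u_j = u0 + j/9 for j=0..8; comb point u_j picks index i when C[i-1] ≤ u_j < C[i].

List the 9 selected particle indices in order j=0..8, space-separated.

0 1 2 3 4 5 6 7 7

C = [6/59, 15/59, 17/59, 24/59, 30/59, 39/59, 47/59, 56/59, 1]
j=0: u_0=1/27 ∈ [0, 6/59) → index 0
j=1: u_1=4/27 ∈ [6/59, 15/59) → index 1
j=2: u_2=7/27 ∈ [15/59, 17/59) → index 2
j=3: u_3=10/27 ∈ [17/59, 24/59) → index 3
j=4: u_4=13/27 ∈ [24/59, 30/59) → index 4
j=5: u_5=16/27 ∈ [30/59, 39/59) → index 5
j=6: u_6=19/27 ∈ [39/59, 47/59) → index 6
j=7: u_7=22/27 ∈ [47/59, 56/59) → index 7
j=8: u_8=25/27 ∈ [47/59, 56/59) → index 7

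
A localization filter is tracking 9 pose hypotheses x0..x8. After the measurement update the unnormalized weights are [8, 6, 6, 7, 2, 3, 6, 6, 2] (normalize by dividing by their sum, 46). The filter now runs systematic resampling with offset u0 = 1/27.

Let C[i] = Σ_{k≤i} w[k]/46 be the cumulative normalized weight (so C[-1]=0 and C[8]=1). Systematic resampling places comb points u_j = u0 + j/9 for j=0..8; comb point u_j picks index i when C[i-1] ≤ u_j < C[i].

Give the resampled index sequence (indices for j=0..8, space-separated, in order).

0 0 1 2 3 4 6 6 7

C = [4/23, 7/23, 10/23, 27/46, 29/46, 16/23, 19/23, 22/23, 1]
j=0: u_0=1/27 ∈ [0, 4/23) → index 0
j=1: u_1=4/27 ∈ [0, 4/23) → index 0
j=2: u_2=7/27 ∈ [4/23, 7/23) → index 1
j=3: u_3=10/27 ∈ [7/23, 10/23) → index 2
j=4: u_4=13/27 ∈ [10/23, 27/46) → index 3
j=5: u_5=16/27 ∈ [27/46, 29/46) → index 4
j=6: u_6=19/27 ∈ [16/23, 19/23) → index 6
j=7: u_7=22/27 ∈ [16/23, 19/23) → index 6
j=8: u_8=25/27 ∈ [19/23, 22/23) → index 7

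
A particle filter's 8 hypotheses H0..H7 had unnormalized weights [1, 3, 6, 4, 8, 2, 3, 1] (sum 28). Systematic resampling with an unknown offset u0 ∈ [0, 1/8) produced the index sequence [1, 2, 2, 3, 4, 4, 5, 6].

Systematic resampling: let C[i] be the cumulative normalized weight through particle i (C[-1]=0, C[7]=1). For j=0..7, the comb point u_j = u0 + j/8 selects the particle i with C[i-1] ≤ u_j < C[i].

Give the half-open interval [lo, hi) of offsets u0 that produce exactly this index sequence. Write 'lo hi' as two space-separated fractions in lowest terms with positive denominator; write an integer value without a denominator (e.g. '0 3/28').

1/28 5/56

C = [1/28, 1/7, 5/14, 1/2, 11/14, 6/7, 27/28, 1]
j=0 picked index 1: u0 ∈ [1/28, 1/7)
j=1 picked index 2: u0 ∈ [1/56, 13/56)
j=2 picked index 2: u0 ∈ [-3/28, 3/28)
j=3 picked index 3: u0 ∈ [-1/56, 1/8)
j=4 picked index 4: u0 ∈ [0, 2/7)
j=5 picked index 4: u0 ∈ [-1/8, 9/56)
j=6 picked index 5: u0 ∈ [1/28, 3/28)
j=7 picked index 6: u0 ∈ [-1/56, 5/56)
intersection: [1/28, 5/56)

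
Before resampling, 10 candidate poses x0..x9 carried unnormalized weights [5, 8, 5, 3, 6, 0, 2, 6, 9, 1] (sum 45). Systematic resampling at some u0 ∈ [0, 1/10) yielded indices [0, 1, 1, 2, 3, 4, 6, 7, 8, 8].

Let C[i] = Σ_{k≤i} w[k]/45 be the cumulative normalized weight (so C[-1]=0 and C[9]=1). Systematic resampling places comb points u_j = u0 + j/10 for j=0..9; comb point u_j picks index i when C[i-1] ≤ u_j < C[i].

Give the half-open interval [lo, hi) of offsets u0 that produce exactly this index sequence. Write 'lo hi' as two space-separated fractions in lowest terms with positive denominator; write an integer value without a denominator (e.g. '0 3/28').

1/90 2/45

C = [1/9, 13/45, 2/5, 7/15, 3/5, 3/5, 29/45, 7/9, 44/45, 1]
j=0 picked index 0: u0 ∈ [0, 1/9)
j=1 picked index 1: u0 ∈ [1/90, 17/90)
j=2 picked index 1: u0 ∈ [-4/45, 4/45)
j=3 picked index 2: u0 ∈ [-1/90, 1/10)
j=4 picked index 3: u0 ∈ [0, 1/15)
j=5 picked index 4: u0 ∈ [-1/30, 1/10)
j=6 picked index 6: u0 ∈ [0, 2/45)
j=7 picked index 7: u0 ∈ [-1/18, 7/90)
j=8 picked index 8: u0 ∈ [-1/45, 8/45)
j=9 picked index 8: u0 ∈ [-11/90, 7/90)
intersection: [1/90, 2/45)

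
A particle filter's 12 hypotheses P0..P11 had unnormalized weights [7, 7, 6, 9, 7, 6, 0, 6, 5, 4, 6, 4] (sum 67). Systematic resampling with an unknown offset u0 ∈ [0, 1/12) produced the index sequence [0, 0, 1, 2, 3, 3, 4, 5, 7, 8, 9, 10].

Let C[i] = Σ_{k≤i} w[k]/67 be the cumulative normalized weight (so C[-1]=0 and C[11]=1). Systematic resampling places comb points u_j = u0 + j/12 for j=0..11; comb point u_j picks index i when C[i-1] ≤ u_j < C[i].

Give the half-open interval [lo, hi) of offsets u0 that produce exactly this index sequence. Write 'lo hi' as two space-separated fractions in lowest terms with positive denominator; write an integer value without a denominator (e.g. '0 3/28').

C = [7/67, 14/67, 20/67, 29/67, 36/67, 42/67, 42/67, 48/67, 53/67, 57/67, 63/67, 1]
j=0 picked index 0: u0 ∈ [0, 7/67)
j=1 picked index 0: u0 ∈ [-1/12, 17/804)
j=2 picked index 1: u0 ∈ [-25/402, 17/402)
j=3 picked index 2: u0 ∈ [-11/268, 13/268)
j=4 picked index 3: u0 ∈ [-7/201, 20/201)
j=5 picked index 3: u0 ∈ [-95/804, 13/804)
j=6 picked index 4: u0 ∈ [-9/134, 5/134)
j=7 picked index 5: u0 ∈ [-37/804, 35/804)
j=8 picked index 7: u0 ∈ [-8/201, 10/201)
j=9 picked index 8: u0 ∈ [-9/268, 11/268)
j=10 picked index 9: u0 ∈ [-17/402, 7/402)
j=11 picked index 10: u0 ∈ [-53/804, 19/804)
intersection: [0, 13/804)

0 13/804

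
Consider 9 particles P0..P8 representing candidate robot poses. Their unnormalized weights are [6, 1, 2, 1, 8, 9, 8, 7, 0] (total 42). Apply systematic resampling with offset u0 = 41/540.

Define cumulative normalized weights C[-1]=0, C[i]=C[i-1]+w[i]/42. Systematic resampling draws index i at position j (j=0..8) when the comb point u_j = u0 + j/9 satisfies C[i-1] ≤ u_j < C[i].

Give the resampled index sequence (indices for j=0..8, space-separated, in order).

0 2 4 4 5 5 6 7 7

C = [1/7, 1/6, 3/14, 5/21, 3/7, 9/14, 5/6, 1, 1]
j=0: u_0=41/540 ∈ [0, 1/7) → index 0
j=1: u_1=101/540 ∈ [1/6, 3/14) → index 2
j=2: u_2=161/540 ∈ [5/21, 3/7) → index 4
j=3: u_3=221/540 ∈ [5/21, 3/7) → index 4
j=4: u_4=281/540 ∈ [3/7, 9/14) → index 5
j=5: u_5=341/540 ∈ [3/7, 9/14) → index 5
j=6: u_6=401/540 ∈ [9/14, 5/6) → index 6
j=7: u_7=461/540 ∈ [5/6, 1) → index 7
j=8: u_8=521/540 ∈ [5/6, 1) → index 7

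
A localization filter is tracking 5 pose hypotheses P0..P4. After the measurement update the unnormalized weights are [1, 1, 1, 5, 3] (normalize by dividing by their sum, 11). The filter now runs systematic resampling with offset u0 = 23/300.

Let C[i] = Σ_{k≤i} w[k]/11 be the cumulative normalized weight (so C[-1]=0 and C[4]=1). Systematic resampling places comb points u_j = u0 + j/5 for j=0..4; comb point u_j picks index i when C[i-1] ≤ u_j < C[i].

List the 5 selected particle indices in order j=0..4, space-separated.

C = [1/11, 2/11, 3/11, 8/11, 1]
j=0: u_0=23/300 ∈ [0, 1/11) → index 0
j=1: u_1=83/300 ∈ [3/11, 8/11) → index 3
j=2: u_2=143/300 ∈ [3/11, 8/11) → index 3
j=3: u_3=203/300 ∈ [3/11, 8/11) → index 3
j=4: u_4=263/300 ∈ [8/11, 1) → index 4

0 3 3 3 4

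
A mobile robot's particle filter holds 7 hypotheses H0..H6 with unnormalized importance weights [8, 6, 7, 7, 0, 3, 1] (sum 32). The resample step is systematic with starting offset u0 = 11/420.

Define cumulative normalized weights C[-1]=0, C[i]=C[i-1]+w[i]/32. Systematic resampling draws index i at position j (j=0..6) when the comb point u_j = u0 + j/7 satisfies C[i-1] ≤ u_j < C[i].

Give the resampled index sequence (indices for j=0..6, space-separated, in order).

0 0 1 2 2 3 5

C = [1/4, 7/16, 21/32, 7/8, 7/8, 31/32, 1]
j=0: u_0=11/420 ∈ [0, 1/4) → index 0
j=1: u_1=71/420 ∈ [0, 1/4) → index 0
j=2: u_2=131/420 ∈ [1/4, 7/16) → index 1
j=3: u_3=191/420 ∈ [7/16, 21/32) → index 2
j=4: u_4=251/420 ∈ [7/16, 21/32) → index 2
j=5: u_5=311/420 ∈ [21/32, 7/8) → index 3
j=6: u_6=53/60 ∈ [7/8, 31/32) → index 5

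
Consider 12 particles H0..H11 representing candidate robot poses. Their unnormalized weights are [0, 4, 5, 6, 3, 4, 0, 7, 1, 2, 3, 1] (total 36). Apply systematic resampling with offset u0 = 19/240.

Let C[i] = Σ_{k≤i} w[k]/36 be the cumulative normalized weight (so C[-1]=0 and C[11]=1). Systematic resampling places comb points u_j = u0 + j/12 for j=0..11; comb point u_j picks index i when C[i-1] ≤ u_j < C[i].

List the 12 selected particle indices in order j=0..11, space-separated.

1 2 2 3 3 4 5 7 7 8 10 11

C = [0, 1/9, 1/4, 5/12, 1/2, 11/18, 11/18, 29/36, 5/6, 8/9, 35/36, 1]
j=0: u_0=19/240 ∈ [0, 1/9) → index 1
j=1: u_1=13/80 ∈ [1/9, 1/4) → index 2
j=2: u_2=59/240 ∈ [1/9, 1/4) → index 2
j=3: u_3=79/240 ∈ [1/4, 5/12) → index 3
j=4: u_4=33/80 ∈ [1/4, 5/12) → index 3
j=5: u_5=119/240 ∈ [5/12, 1/2) → index 4
j=6: u_6=139/240 ∈ [1/2, 11/18) → index 5
j=7: u_7=53/80 ∈ [11/18, 29/36) → index 7
j=8: u_8=179/240 ∈ [11/18, 29/36) → index 7
j=9: u_9=199/240 ∈ [29/36, 5/6) → index 8
j=10: u_10=73/80 ∈ [8/9, 35/36) → index 10
j=11: u_11=239/240 ∈ [35/36, 1) → index 11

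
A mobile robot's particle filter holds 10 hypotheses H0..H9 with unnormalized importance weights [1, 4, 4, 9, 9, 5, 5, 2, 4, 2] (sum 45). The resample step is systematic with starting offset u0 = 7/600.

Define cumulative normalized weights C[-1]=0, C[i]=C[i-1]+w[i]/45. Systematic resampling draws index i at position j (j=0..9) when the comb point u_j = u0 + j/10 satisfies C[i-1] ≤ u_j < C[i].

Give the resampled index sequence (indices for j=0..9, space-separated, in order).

C = [1/45, 1/9, 1/5, 2/5, 3/5, 32/45, 37/45, 13/15, 43/45, 1]
j=0: u_0=7/600 ∈ [0, 1/45) → index 0
j=1: u_1=67/600 ∈ [1/9, 1/5) → index 2
j=2: u_2=127/600 ∈ [1/5, 2/5) → index 3
j=3: u_3=187/600 ∈ [1/5, 2/5) → index 3
j=4: u_4=247/600 ∈ [2/5, 3/5) → index 4
j=5: u_5=307/600 ∈ [2/5, 3/5) → index 4
j=6: u_6=367/600 ∈ [3/5, 32/45) → index 5
j=7: u_7=427/600 ∈ [32/45, 37/45) → index 6
j=8: u_8=487/600 ∈ [32/45, 37/45) → index 6
j=9: u_9=547/600 ∈ [13/15, 43/45) → index 8

0 2 3 3 4 4 5 6 6 8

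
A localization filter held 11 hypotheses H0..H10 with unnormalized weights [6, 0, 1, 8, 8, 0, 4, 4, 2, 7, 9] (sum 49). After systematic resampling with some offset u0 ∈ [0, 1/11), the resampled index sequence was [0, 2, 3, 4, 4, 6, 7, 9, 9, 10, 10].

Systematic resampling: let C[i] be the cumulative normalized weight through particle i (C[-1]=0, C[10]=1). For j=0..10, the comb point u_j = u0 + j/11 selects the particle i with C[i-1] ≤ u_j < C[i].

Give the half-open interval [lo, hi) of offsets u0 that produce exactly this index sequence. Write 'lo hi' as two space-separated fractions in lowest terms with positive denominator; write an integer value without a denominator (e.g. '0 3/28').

C = [6/49, 6/49, 1/7, 15/49, 23/49, 23/49, 27/49, 31/49, 33/49, 40/49, 1]
j=0 picked index 0: u0 ∈ [0, 6/49)
j=1 picked index 2: u0 ∈ [17/539, 4/77)
j=2 picked index 3: u0 ∈ [-3/77, 67/539)
j=3 picked index 4: u0 ∈ [18/539, 106/539)
j=4 picked index 4: u0 ∈ [-31/539, 57/539)
j=5 picked index 6: u0 ∈ [8/539, 52/539)
j=6 picked index 7: u0 ∈ [3/539, 47/539)
j=7 picked index 9: u0 ∈ [20/539, 97/539)
j=8 picked index 9: u0 ∈ [-29/539, 48/539)
j=9 picked index 10: u0 ∈ [-1/539, 2/11)
j=10 picked index 10: u0 ∈ [-50/539, 1/11)
intersection: [20/539, 4/77)

20/539 4/77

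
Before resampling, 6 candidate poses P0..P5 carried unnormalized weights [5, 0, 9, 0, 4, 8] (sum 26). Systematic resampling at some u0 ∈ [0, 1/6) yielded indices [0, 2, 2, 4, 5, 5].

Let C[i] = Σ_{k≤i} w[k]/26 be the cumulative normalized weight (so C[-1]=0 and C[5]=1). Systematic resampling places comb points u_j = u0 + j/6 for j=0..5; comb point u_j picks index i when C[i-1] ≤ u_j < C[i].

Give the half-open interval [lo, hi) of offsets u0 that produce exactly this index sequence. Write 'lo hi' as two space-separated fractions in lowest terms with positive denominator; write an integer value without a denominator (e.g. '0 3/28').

1/26 1/6

C = [5/26, 5/26, 7/13, 7/13, 9/13, 1]
j=0 picked index 0: u0 ∈ [0, 5/26)
j=1 picked index 2: u0 ∈ [1/39, 29/78)
j=2 picked index 2: u0 ∈ [-11/78, 8/39)
j=3 picked index 4: u0 ∈ [1/26, 5/26)
j=4 picked index 5: u0 ∈ [1/39, 1/3)
j=5 picked index 5: u0 ∈ [-11/78, 1/6)
intersection: [1/26, 1/6)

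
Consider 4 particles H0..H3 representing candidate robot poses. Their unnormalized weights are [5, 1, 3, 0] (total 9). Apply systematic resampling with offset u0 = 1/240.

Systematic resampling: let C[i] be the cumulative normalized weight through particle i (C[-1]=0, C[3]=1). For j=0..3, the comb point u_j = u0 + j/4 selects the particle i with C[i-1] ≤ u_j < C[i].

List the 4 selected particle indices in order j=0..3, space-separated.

C = [5/9, 2/3, 1, 1]
j=0: u_0=1/240 ∈ [0, 5/9) → index 0
j=1: u_1=61/240 ∈ [0, 5/9) → index 0
j=2: u_2=121/240 ∈ [0, 5/9) → index 0
j=3: u_3=181/240 ∈ [2/3, 1) → index 2

0 0 0 2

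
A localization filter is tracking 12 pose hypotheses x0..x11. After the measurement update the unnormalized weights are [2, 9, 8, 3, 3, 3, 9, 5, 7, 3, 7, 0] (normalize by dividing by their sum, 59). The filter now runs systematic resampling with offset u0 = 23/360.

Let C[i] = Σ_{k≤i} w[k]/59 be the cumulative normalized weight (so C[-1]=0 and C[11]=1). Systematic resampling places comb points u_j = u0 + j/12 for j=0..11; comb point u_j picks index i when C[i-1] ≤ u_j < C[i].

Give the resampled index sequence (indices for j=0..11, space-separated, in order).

1 1 2 2 4 6 6 7 8 8 10 10

C = [2/59, 11/59, 19/59, 22/59, 25/59, 28/59, 37/59, 42/59, 49/59, 52/59, 1, 1]
j=0: u_0=23/360 ∈ [2/59, 11/59) → index 1
j=1: u_1=53/360 ∈ [2/59, 11/59) → index 1
j=2: u_2=83/360 ∈ [11/59, 19/59) → index 2
j=3: u_3=113/360 ∈ [11/59, 19/59) → index 2
j=4: u_4=143/360 ∈ [22/59, 25/59) → index 4
j=5: u_5=173/360 ∈ [28/59, 37/59) → index 6
j=6: u_6=203/360 ∈ [28/59, 37/59) → index 6
j=7: u_7=233/360 ∈ [37/59, 42/59) → index 7
j=8: u_8=263/360 ∈ [42/59, 49/59) → index 8
j=9: u_9=293/360 ∈ [42/59, 49/59) → index 8
j=10: u_10=323/360 ∈ [52/59, 1) → index 10
j=11: u_11=353/360 ∈ [52/59, 1) → index 10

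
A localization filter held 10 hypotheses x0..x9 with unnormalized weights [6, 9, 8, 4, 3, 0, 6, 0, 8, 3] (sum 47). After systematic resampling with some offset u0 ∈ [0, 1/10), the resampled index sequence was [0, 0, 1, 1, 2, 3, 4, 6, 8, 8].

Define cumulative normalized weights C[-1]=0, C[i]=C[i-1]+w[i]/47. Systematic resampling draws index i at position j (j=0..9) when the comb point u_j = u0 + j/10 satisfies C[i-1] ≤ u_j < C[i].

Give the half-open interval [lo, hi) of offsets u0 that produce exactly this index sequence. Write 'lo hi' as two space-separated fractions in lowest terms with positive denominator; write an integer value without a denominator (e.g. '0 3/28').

C = [6/47, 15/47, 23/47, 27/47, 30/47, 30/47, 36/47, 36/47, 44/47, 1]
j=0 picked index 0: u0 ∈ [0, 6/47)
j=1 picked index 0: u0 ∈ [-1/10, 13/470)
j=2 picked index 1: u0 ∈ [-17/235, 28/235)
j=3 picked index 1: u0 ∈ [-81/470, 9/470)
j=4 picked index 2: u0 ∈ [-19/235, 21/235)
j=5 picked index 3: u0 ∈ [-1/94, 7/94)
j=6 picked index 4: u0 ∈ [-6/235, 9/235)
j=7 picked index 6: u0 ∈ [-29/470, 31/470)
j=8 picked index 8: u0 ∈ [-8/235, 32/235)
j=9 picked index 8: u0 ∈ [-63/470, 17/470)
intersection: [0, 9/470)

0 9/470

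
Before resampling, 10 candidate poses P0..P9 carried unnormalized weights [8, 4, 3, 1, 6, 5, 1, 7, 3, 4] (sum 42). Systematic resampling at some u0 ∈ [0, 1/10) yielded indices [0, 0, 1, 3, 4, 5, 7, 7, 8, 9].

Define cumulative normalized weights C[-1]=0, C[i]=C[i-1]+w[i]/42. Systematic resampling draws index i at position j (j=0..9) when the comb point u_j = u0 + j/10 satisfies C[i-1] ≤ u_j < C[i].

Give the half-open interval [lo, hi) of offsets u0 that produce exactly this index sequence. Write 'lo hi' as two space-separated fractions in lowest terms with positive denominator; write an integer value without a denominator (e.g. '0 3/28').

1/15 17/210

C = [4/21, 2/7, 5/14, 8/21, 11/21, 9/14, 2/3, 5/6, 19/21, 1]
j=0 picked index 0: u0 ∈ [0, 4/21)
j=1 picked index 0: u0 ∈ [-1/10, 19/210)
j=2 picked index 1: u0 ∈ [-1/105, 3/35)
j=3 picked index 3: u0 ∈ [2/35, 17/210)
j=4 picked index 4: u0 ∈ [-2/105, 13/105)
j=5 picked index 5: u0 ∈ [1/42, 1/7)
j=6 picked index 7: u0 ∈ [1/15, 7/30)
j=7 picked index 7: u0 ∈ [-1/30, 2/15)
j=8 picked index 8: u0 ∈ [1/30, 11/105)
j=9 picked index 9: u0 ∈ [1/210, 1/10)
intersection: [1/15, 17/210)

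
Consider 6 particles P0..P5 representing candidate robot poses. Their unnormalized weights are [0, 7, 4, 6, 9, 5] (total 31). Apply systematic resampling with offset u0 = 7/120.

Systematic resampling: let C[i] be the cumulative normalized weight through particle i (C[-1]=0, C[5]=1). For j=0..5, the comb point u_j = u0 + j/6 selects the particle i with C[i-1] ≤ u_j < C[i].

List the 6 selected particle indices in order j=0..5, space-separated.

C = [0, 7/31, 11/31, 17/31, 26/31, 1]
j=0: u_0=7/120 ∈ [0, 7/31) → index 1
j=1: u_1=9/40 ∈ [0, 7/31) → index 1
j=2: u_2=47/120 ∈ [11/31, 17/31) → index 3
j=3: u_3=67/120 ∈ [17/31, 26/31) → index 4
j=4: u_4=29/40 ∈ [17/31, 26/31) → index 4
j=5: u_5=107/120 ∈ [26/31, 1) → index 5

1 1 3 4 4 5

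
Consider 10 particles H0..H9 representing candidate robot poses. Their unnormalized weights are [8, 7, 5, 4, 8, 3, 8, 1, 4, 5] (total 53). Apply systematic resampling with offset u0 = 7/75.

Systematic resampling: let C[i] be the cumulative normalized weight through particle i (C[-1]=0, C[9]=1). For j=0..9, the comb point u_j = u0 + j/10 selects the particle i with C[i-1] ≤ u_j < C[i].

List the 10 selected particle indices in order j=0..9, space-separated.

0 1 2 3 4 4 6 6 8 9

C = [8/53, 15/53, 20/53, 24/53, 32/53, 35/53, 43/53, 44/53, 48/53, 1]
j=0: u_0=7/75 ∈ [0, 8/53) → index 0
j=1: u_1=29/150 ∈ [8/53, 15/53) → index 1
j=2: u_2=22/75 ∈ [15/53, 20/53) → index 2
j=3: u_3=59/150 ∈ [20/53, 24/53) → index 3
j=4: u_4=37/75 ∈ [24/53, 32/53) → index 4
j=5: u_5=89/150 ∈ [24/53, 32/53) → index 4
j=6: u_6=52/75 ∈ [35/53, 43/53) → index 6
j=7: u_7=119/150 ∈ [35/53, 43/53) → index 6
j=8: u_8=67/75 ∈ [44/53, 48/53) → index 8
j=9: u_9=149/150 ∈ [48/53, 1) → index 9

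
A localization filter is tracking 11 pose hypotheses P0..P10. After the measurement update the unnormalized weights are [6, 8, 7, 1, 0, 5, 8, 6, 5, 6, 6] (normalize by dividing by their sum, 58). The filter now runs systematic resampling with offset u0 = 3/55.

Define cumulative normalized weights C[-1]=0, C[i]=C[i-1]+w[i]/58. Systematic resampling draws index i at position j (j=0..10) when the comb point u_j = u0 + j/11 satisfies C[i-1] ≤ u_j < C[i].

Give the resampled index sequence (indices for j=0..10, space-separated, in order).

C = [3/29, 7/29, 21/58, 11/29, 11/29, 27/58, 35/58, 41/58, 23/29, 26/29, 1]
j=0: u_0=3/55 ∈ [0, 3/29) → index 0
j=1: u_1=8/55 ∈ [3/29, 7/29) → index 1
j=2: u_2=13/55 ∈ [3/29, 7/29) → index 1
j=3: u_3=18/55 ∈ [7/29, 21/58) → index 2
j=4: u_4=23/55 ∈ [11/29, 27/58) → index 5
j=5: u_5=28/55 ∈ [27/58, 35/58) → index 6
j=6: u_6=3/5 ∈ [27/58, 35/58) → index 6
j=7: u_7=38/55 ∈ [35/58, 41/58) → index 7
j=8: u_8=43/55 ∈ [41/58, 23/29) → index 8
j=9: u_9=48/55 ∈ [23/29, 26/29) → index 9
j=10: u_10=53/55 ∈ [26/29, 1) → index 10

0 1 1 2 5 6 6 7 8 9 10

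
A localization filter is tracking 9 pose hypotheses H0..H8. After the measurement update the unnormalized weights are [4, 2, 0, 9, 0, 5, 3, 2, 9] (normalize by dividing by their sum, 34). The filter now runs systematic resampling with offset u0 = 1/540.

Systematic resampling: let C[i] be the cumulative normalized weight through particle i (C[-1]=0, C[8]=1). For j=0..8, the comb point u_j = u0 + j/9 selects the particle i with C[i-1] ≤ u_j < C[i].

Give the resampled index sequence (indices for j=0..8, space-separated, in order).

C = [2/17, 3/17, 3/17, 15/34, 15/34, 10/17, 23/34, 25/34, 1]
j=0: u_0=1/540 ∈ [0, 2/17) → index 0
j=1: u_1=61/540 ∈ [0, 2/17) → index 0
j=2: u_2=121/540 ∈ [3/17, 15/34) → index 3
j=3: u_3=181/540 ∈ [3/17, 15/34) → index 3
j=4: u_4=241/540 ∈ [15/34, 10/17) → index 5
j=5: u_5=301/540 ∈ [15/34, 10/17) → index 5
j=6: u_6=361/540 ∈ [10/17, 23/34) → index 6
j=7: u_7=421/540 ∈ [25/34, 1) → index 8
j=8: u_8=481/540 ∈ [25/34, 1) → index 8

0 0 3 3 5 5 6 8 8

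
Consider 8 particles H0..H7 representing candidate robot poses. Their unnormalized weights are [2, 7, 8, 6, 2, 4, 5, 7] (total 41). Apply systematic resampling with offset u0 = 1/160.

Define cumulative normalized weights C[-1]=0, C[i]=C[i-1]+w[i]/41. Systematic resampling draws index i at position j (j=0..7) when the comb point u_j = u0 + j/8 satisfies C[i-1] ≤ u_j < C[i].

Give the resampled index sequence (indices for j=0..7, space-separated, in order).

C = [2/41, 9/41, 17/41, 23/41, 25/41, 29/41, 34/41, 1]
j=0: u_0=1/160 ∈ [0, 2/41) → index 0
j=1: u_1=21/160 ∈ [2/41, 9/41) → index 1
j=2: u_2=41/160 ∈ [9/41, 17/41) → index 2
j=3: u_3=61/160 ∈ [9/41, 17/41) → index 2
j=4: u_4=81/160 ∈ [17/41, 23/41) → index 3
j=5: u_5=101/160 ∈ [25/41, 29/41) → index 5
j=6: u_6=121/160 ∈ [29/41, 34/41) → index 6
j=7: u_7=141/160 ∈ [34/41, 1) → index 7

0 1 2 2 3 5 6 7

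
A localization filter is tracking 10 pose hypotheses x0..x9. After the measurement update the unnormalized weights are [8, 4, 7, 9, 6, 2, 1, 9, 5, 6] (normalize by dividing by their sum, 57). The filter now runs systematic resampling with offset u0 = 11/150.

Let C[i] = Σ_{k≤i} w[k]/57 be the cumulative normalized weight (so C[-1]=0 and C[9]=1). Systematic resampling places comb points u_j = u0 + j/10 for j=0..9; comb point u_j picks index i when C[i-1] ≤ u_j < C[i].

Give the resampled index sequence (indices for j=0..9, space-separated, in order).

C = [8/57, 4/19, 1/3, 28/57, 34/57, 12/19, 37/57, 46/57, 17/19, 1]
j=0: u_0=11/150 ∈ [0, 8/57) → index 0
j=1: u_1=13/75 ∈ [8/57, 4/19) → index 1
j=2: u_2=41/150 ∈ [4/19, 1/3) → index 2
j=3: u_3=28/75 ∈ [1/3, 28/57) → index 3
j=4: u_4=71/150 ∈ [1/3, 28/57) → index 3
j=5: u_5=43/75 ∈ [28/57, 34/57) → index 4
j=6: u_6=101/150 ∈ [37/57, 46/57) → index 7
j=7: u_7=58/75 ∈ [37/57, 46/57) → index 7
j=8: u_8=131/150 ∈ [46/57, 17/19) → index 8
j=9: u_9=73/75 ∈ [17/19, 1) → index 9

0 1 2 3 3 4 7 7 8 9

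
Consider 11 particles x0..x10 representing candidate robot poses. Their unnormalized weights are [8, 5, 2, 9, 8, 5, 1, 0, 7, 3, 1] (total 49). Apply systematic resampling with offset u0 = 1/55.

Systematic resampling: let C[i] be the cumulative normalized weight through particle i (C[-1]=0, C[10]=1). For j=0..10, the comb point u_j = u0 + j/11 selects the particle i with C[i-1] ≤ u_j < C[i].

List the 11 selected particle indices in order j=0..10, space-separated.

0 0 1 2 3 3 4 5 5 8 9

C = [8/49, 13/49, 15/49, 24/49, 32/49, 37/49, 38/49, 38/49, 45/49, 48/49, 1]
j=0: u_0=1/55 ∈ [0, 8/49) → index 0
j=1: u_1=6/55 ∈ [0, 8/49) → index 0
j=2: u_2=1/5 ∈ [8/49, 13/49) → index 1
j=3: u_3=16/55 ∈ [13/49, 15/49) → index 2
j=4: u_4=21/55 ∈ [15/49, 24/49) → index 3
j=5: u_5=26/55 ∈ [15/49, 24/49) → index 3
j=6: u_6=31/55 ∈ [24/49, 32/49) → index 4
j=7: u_7=36/55 ∈ [32/49, 37/49) → index 5
j=8: u_8=41/55 ∈ [32/49, 37/49) → index 5
j=9: u_9=46/55 ∈ [38/49, 45/49) → index 8
j=10: u_10=51/55 ∈ [45/49, 48/49) → index 9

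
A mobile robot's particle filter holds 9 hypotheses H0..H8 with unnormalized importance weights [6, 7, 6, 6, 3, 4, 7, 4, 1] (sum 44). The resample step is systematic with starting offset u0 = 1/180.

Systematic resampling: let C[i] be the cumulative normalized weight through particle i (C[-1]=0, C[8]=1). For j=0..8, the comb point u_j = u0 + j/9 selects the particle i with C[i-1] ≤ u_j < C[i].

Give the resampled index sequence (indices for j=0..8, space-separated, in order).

C = [3/22, 13/44, 19/44, 25/44, 7/11, 8/11, 39/44, 43/44, 1]
j=0: u_0=1/180 ∈ [0, 3/22) → index 0
j=1: u_1=7/60 ∈ [0, 3/22) → index 0
j=2: u_2=41/180 ∈ [3/22, 13/44) → index 1
j=3: u_3=61/180 ∈ [13/44, 19/44) → index 2
j=4: u_4=9/20 ∈ [19/44, 25/44) → index 3
j=5: u_5=101/180 ∈ [19/44, 25/44) → index 3
j=6: u_6=121/180 ∈ [7/11, 8/11) → index 5
j=7: u_7=47/60 ∈ [8/11, 39/44) → index 6
j=8: u_8=161/180 ∈ [39/44, 43/44) → index 7

0 0 1 2 3 3 5 6 7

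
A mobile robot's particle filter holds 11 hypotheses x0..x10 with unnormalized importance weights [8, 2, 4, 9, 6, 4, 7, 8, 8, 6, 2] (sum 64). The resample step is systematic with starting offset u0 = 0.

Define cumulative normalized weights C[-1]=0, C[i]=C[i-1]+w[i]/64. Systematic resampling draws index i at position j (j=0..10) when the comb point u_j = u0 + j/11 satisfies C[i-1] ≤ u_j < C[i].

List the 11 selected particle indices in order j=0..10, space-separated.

0 0 2 3 4 5 6 7 7 8 9

C = [1/8, 5/32, 7/32, 23/64, 29/64, 33/64, 5/8, 3/4, 7/8, 31/32, 1]
j=0: u_0=0 ∈ [0, 1/8) → index 0
j=1: u_1=1/11 ∈ [0, 1/8) → index 0
j=2: u_2=2/11 ∈ [5/32, 7/32) → index 2
j=3: u_3=3/11 ∈ [7/32, 23/64) → index 3
j=4: u_4=4/11 ∈ [23/64, 29/64) → index 4
j=5: u_5=5/11 ∈ [29/64, 33/64) → index 5
j=6: u_6=6/11 ∈ [33/64, 5/8) → index 6
j=7: u_7=7/11 ∈ [5/8, 3/4) → index 7
j=8: u_8=8/11 ∈ [5/8, 3/4) → index 7
j=9: u_9=9/11 ∈ [3/4, 7/8) → index 8
j=10: u_10=10/11 ∈ [7/8, 31/32) → index 9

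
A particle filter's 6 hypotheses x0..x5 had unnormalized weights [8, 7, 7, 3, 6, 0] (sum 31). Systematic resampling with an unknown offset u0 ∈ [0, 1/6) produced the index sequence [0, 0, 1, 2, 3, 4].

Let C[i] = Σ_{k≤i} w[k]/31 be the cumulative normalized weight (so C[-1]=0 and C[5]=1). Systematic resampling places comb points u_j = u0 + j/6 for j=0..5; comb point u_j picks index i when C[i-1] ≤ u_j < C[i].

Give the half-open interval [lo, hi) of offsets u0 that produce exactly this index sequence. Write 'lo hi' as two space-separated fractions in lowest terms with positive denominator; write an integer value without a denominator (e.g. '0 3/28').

4/93 17/186

C = [8/31, 15/31, 22/31, 25/31, 1, 1]
j=0 picked index 0: u0 ∈ [0, 8/31)
j=1 picked index 0: u0 ∈ [-1/6, 17/186)
j=2 picked index 1: u0 ∈ [-7/93, 14/93)
j=3 picked index 2: u0 ∈ [-1/62, 13/62)
j=4 picked index 3: u0 ∈ [4/93, 13/93)
j=5 picked index 4: u0 ∈ [-5/186, 1/6)
intersection: [4/93, 17/186)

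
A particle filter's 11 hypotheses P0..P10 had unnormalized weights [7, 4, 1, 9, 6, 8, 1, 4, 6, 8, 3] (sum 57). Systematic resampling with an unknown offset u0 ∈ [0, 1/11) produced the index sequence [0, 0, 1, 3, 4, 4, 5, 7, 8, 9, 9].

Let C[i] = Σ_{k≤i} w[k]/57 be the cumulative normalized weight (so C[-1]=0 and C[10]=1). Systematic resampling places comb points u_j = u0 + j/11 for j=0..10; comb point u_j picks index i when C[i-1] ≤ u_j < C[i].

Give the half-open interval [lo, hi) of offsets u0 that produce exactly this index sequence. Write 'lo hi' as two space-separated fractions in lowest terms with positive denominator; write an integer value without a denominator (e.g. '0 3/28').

1/209 7/627

C = [7/57, 11/57, 4/19, 7/19, 9/19, 35/57, 12/19, 40/57, 46/57, 18/19, 1]
j=0 picked index 0: u0 ∈ [0, 7/57)
j=1 picked index 0: u0 ∈ [-1/11, 20/627)
j=2 picked index 1: u0 ∈ [-37/627, 7/627)
j=3 picked index 3: u0 ∈ [-13/209, 20/209)
j=4 picked index 4: u0 ∈ [1/209, 23/209)
j=5 picked index 4: u0 ∈ [-18/209, 4/209)
j=6 picked index 5: u0 ∈ [-15/209, 43/627)
j=7 picked index 7: u0 ∈ [-1/209, 41/627)
j=8 picked index 8: u0 ∈ [-16/627, 50/627)
j=9 picked index 9: u0 ∈ [-7/627, 27/209)
j=10 picked index 9: u0 ∈ [-64/627, 8/209)
intersection: [1/209, 7/627)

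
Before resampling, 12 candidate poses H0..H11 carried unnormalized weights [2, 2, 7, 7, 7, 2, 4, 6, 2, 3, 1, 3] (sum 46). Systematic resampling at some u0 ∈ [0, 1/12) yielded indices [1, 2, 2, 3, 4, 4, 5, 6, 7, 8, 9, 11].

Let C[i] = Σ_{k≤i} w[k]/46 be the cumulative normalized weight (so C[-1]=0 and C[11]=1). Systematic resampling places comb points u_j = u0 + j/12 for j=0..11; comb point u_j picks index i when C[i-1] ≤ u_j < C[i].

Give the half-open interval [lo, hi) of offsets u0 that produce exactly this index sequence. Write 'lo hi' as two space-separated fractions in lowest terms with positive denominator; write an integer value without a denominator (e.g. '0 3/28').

4/69 5/69

C = [1/23, 2/23, 11/46, 9/23, 25/46, 27/46, 31/46, 37/46, 39/46, 21/23, 43/46, 1]
j=0 picked index 1: u0 ∈ [1/23, 2/23)
j=1 picked index 2: u0 ∈ [1/276, 43/276)
j=2 picked index 2: u0 ∈ [-11/138, 5/69)
j=3 picked index 3: u0 ∈ [-1/92, 13/92)
j=4 picked index 4: u0 ∈ [4/69, 29/138)
j=5 picked index 4: u0 ∈ [-7/276, 35/276)
j=6 picked index 5: u0 ∈ [1/23, 2/23)
j=7 picked index 6: u0 ∈ [1/276, 25/276)
j=8 picked index 7: u0 ∈ [1/138, 19/138)
j=9 picked index 8: u0 ∈ [5/92, 9/92)
j=10 picked index 9: u0 ∈ [1/69, 11/138)
j=11 picked index 11: u0 ∈ [5/276, 1/12)
intersection: [4/69, 5/69)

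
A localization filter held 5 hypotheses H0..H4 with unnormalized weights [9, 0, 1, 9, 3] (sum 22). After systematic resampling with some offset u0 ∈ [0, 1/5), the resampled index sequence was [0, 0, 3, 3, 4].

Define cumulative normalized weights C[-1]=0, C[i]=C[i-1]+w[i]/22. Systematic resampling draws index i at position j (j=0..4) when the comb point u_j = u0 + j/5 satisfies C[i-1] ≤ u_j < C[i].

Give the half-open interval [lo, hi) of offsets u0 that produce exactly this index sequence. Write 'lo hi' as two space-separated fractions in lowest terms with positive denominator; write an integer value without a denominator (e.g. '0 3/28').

C = [9/22, 9/22, 5/11, 19/22, 1]
j=0 picked index 0: u0 ∈ [0, 9/22)
j=1 picked index 0: u0 ∈ [-1/5, 23/110)
j=2 picked index 3: u0 ∈ [3/55, 51/110)
j=3 picked index 3: u0 ∈ [-8/55, 29/110)
j=4 picked index 4: u0 ∈ [7/110, 1/5)
intersection: [7/110, 1/5)

7/110 1/5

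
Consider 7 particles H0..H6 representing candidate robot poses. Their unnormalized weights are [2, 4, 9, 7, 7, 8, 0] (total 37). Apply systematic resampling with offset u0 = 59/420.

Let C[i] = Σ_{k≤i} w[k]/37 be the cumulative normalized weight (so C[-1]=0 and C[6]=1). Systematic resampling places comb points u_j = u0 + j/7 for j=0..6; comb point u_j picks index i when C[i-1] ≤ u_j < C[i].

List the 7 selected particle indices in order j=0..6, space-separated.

1 2 3 3 4 5 5

C = [2/37, 6/37, 15/37, 22/37, 29/37, 1, 1]
j=0: u_0=59/420 ∈ [2/37, 6/37) → index 1
j=1: u_1=17/60 ∈ [6/37, 15/37) → index 2
j=2: u_2=179/420 ∈ [15/37, 22/37) → index 3
j=3: u_3=239/420 ∈ [15/37, 22/37) → index 3
j=4: u_4=299/420 ∈ [22/37, 29/37) → index 4
j=5: u_5=359/420 ∈ [29/37, 1) → index 5
j=6: u_6=419/420 ∈ [29/37, 1) → index 5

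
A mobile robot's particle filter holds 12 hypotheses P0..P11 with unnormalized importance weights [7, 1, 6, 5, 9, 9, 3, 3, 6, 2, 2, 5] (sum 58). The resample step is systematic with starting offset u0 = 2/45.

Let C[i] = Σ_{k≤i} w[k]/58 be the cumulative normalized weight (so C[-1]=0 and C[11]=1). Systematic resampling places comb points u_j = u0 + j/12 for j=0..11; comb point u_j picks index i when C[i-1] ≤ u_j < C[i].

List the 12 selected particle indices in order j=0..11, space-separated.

C = [7/58, 4/29, 7/29, 19/58, 14/29, 37/58, 20/29, 43/58, 49/58, 51/58, 53/58, 1]
j=0: u_0=2/45 ∈ [0, 7/58) → index 0
j=1: u_1=23/180 ∈ [7/58, 4/29) → index 1
j=2: u_2=19/90 ∈ [4/29, 7/29) → index 2
j=3: u_3=53/180 ∈ [7/29, 19/58) → index 3
j=4: u_4=17/45 ∈ [19/58, 14/29) → index 4
j=5: u_5=83/180 ∈ [19/58, 14/29) → index 4
j=6: u_6=49/90 ∈ [14/29, 37/58) → index 5
j=7: u_7=113/180 ∈ [14/29, 37/58) → index 5
j=8: u_8=32/45 ∈ [20/29, 43/58) → index 7
j=9: u_9=143/180 ∈ [43/58, 49/58) → index 8
j=10: u_10=79/90 ∈ [49/58, 51/58) → index 9
j=11: u_11=173/180 ∈ [53/58, 1) → index 11

0 1 2 3 4 4 5 5 7 8 9 11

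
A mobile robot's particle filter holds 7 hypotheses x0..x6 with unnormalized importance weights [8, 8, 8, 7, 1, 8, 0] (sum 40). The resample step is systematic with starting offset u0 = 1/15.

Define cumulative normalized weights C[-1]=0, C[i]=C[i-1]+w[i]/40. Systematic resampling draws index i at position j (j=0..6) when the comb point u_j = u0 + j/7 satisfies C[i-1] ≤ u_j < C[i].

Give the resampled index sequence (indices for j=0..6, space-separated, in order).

C = [1/5, 2/5, 3/5, 31/40, 4/5, 1, 1]
j=0: u_0=1/15 ∈ [0, 1/5) → index 0
j=1: u_1=22/105 ∈ [1/5, 2/5) → index 1
j=2: u_2=37/105 ∈ [1/5, 2/5) → index 1
j=3: u_3=52/105 ∈ [2/5, 3/5) → index 2
j=4: u_4=67/105 ∈ [3/5, 31/40) → index 3
j=5: u_5=82/105 ∈ [31/40, 4/5) → index 4
j=6: u_6=97/105 ∈ [4/5, 1) → index 5

0 1 1 2 3 4 5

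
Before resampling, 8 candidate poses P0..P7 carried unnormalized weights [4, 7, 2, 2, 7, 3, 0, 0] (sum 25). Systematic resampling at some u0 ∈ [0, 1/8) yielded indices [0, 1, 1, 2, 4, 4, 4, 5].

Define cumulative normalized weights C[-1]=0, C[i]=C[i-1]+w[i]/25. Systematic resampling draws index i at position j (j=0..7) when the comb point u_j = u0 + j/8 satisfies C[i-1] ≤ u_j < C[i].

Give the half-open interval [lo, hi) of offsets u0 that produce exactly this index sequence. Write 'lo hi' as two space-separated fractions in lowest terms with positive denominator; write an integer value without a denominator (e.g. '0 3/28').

C = [4/25, 11/25, 13/25, 3/5, 22/25, 1, 1, 1]
j=0 picked index 0: u0 ∈ [0, 4/25)
j=1 picked index 1: u0 ∈ [7/200, 63/200)
j=2 picked index 1: u0 ∈ [-9/100, 19/100)
j=3 picked index 2: u0 ∈ [13/200, 29/200)
j=4 picked index 4: u0 ∈ [1/10, 19/50)
j=5 picked index 4: u0 ∈ [-1/40, 51/200)
j=6 picked index 4: u0 ∈ [-3/20, 13/100)
j=7 picked index 5: u0 ∈ [1/200, 1/8)
intersection: [1/10, 1/8)

1/10 1/8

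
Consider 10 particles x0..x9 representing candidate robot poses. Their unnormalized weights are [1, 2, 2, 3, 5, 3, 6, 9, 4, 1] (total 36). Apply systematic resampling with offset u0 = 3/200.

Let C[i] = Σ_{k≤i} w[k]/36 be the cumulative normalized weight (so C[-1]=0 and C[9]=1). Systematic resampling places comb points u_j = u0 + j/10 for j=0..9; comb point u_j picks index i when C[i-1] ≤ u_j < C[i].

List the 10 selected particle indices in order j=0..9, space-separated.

C = [1/36, 1/12, 5/36, 2/9, 13/36, 4/9, 11/18, 31/36, 35/36, 1]
j=0: u_0=3/200 ∈ [0, 1/36) → index 0
j=1: u_1=23/200 ∈ [1/12, 5/36) → index 2
j=2: u_2=43/200 ∈ [5/36, 2/9) → index 3
j=3: u_3=63/200 ∈ [2/9, 13/36) → index 4
j=4: u_4=83/200 ∈ [13/36, 4/9) → index 5
j=5: u_5=103/200 ∈ [4/9, 11/18) → index 6
j=6: u_6=123/200 ∈ [11/18, 31/36) → index 7
j=7: u_7=143/200 ∈ [11/18, 31/36) → index 7
j=8: u_8=163/200 ∈ [11/18, 31/36) → index 7
j=9: u_9=183/200 ∈ [31/36, 35/36) → index 8

0 2 3 4 5 6 7 7 7 8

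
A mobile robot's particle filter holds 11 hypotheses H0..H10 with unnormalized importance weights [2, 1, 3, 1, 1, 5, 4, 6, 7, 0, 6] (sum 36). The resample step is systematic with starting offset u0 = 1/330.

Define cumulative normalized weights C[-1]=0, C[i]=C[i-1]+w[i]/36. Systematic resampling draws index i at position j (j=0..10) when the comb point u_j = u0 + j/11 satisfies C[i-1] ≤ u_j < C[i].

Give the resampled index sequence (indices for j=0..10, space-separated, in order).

0 2 3 5 6 6 7 8 8 8 10

C = [1/18, 1/12, 1/6, 7/36, 2/9, 13/36, 17/36, 23/36, 5/6, 5/6, 1]
j=0: u_0=1/330 ∈ [0, 1/18) → index 0
j=1: u_1=31/330 ∈ [1/12, 1/6) → index 2
j=2: u_2=61/330 ∈ [1/6, 7/36) → index 3
j=3: u_3=91/330 ∈ [2/9, 13/36) → index 5
j=4: u_4=11/30 ∈ [13/36, 17/36) → index 6
j=5: u_5=151/330 ∈ [13/36, 17/36) → index 6
j=6: u_6=181/330 ∈ [17/36, 23/36) → index 7
j=7: u_7=211/330 ∈ [23/36, 5/6) → index 8
j=8: u_8=241/330 ∈ [23/36, 5/6) → index 8
j=9: u_9=271/330 ∈ [23/36, 5/6) → index 8
j=10: u_10=301/330 ∈ [5/6, 1) → index 10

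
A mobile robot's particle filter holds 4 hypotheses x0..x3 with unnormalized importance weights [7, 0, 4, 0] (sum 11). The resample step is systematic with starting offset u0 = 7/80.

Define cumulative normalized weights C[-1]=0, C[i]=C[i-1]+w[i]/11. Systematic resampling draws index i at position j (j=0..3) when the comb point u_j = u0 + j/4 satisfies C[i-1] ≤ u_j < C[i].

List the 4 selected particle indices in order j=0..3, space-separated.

0 0 0 2

C = [7/11, 7/11, 1, 1]
j=0: u_0=7/80 ∈ [0, 7/11) → index 0
j=1: u_1=27/80 ∈ [0, 7/11) → index 0
j=2: u_2=47/80 ∈ [0, 7/11) → index 0
j=3: u_3=67/80 ∈ [7/11, 1) → index 2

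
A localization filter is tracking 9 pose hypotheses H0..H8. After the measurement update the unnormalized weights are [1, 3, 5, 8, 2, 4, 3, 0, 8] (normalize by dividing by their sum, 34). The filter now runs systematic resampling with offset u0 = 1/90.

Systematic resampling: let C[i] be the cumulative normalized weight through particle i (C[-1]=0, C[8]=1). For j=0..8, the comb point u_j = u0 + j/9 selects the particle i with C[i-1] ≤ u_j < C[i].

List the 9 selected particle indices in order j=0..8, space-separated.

C = [1/34, 2/17, 9/34, 1/2, 19/34, 23/34, 13/17, 13/17, 1]
j=0: u_0=1/90 ∈ [0, 1/34) → index 0
j=1: u_1=11/90 ∈ [2/17, 9/34) → index 2
j=2: u_2=7/30 ∈ [2/17, 9/34) → index 2
j=3: u_3=31/90 ∈ [9/34, 1/2) → index 3
j=4: u_4=41/90 ∈ [9/34, 1/2) → index 3
j=5: u_5=17/30 ∈ [19/34, 23/34) → index 5
j=6: u_6=61/90 ∈ [23/34, 13/17) → index 6
j=7: u_7=71/90 ∈ [13/17, 1) → index 8
j=8: u_8=9/10 ∈ [13/17, 1) → index 8

0 2 2 3 3 5 6 8 8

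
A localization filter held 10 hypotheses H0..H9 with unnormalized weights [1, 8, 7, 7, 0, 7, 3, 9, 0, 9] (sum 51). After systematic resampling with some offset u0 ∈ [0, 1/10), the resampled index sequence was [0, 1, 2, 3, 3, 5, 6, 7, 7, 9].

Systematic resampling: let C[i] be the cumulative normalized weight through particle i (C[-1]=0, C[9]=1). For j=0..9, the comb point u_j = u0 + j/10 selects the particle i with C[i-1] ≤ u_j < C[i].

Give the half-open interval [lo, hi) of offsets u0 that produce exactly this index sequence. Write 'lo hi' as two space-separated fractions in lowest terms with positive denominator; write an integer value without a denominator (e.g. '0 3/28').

C = [1/51, 3/17, 16/51, 23/51, 23/51, 10/17, 11/17, 14/17, 14/17, 1]
j=0 picked index 0: u0 ∈ [0, 1/51)
j=1 picked index 1: u0 ∈ [-41/510, 13/170)
j=2 picked index 2: u0 ∈ [-2/85, 29/255)
j=3 picked index 3: u0 ∈ [7/510, 77/510)
j=4 picked index 3: u0 ∈ [-22/255, 13/255)
j=5 picked index 5: u0 ∈ [-5/102, 3/34)
j=6 picked index 6: u0 ∈ [-1/85, 4/85)
j=7 picked index 7: u0 ∈ [-9/170, 21/170)
j=8 picked index 7: u0 ∈ [-13/85, 2/85)
j=9 picked index 9: u0 ∈ [-13/170, 1/10)
intersection: [7/510, 1/51)

7/510 1/51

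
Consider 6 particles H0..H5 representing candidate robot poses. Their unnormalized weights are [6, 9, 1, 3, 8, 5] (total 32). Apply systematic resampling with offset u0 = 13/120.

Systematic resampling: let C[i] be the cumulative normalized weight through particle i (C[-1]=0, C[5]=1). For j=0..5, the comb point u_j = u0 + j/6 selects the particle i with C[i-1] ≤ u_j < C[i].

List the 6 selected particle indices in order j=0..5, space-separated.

C = [3/16, 15/32, 1/2, 19/32, 27/32, 1]
j=0: u_0=13/120 ∈ [0, 3/16) → index 0
j=1: u_1=11/40 ∈ [3/16, 15/32) → index 1
j=2: u_2=53/120 ∈ [3/16, 15/32) → index 1
j=3: u_3=73/120 ∈ [19/32, 27/32) → index 4
j=4: u_4=31/40 ∈ [19/32, 27/32) → index 4
j=5: u_5=113/120 ∈ [27/32, 1) → index 5

0 1 1 4 4 5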